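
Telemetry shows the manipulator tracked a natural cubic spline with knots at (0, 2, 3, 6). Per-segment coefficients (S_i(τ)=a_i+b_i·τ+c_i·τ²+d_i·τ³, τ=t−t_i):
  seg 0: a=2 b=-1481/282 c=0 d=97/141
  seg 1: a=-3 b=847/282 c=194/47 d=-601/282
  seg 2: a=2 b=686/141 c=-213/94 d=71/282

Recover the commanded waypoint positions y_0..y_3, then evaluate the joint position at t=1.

y_0=2 y_1=-3 y_2=2 y_3=3
S(1) = -241/94

y_0 = S_0(0) = a_0 = 2
y_1 = S_1(0) = a_1 = -3
y_2 = S_2(0) = a_2 = 2
y_3 = S_2(3) = 3
t_q=1 is in segment 0 (τ=1); S_0(τ)=-241/94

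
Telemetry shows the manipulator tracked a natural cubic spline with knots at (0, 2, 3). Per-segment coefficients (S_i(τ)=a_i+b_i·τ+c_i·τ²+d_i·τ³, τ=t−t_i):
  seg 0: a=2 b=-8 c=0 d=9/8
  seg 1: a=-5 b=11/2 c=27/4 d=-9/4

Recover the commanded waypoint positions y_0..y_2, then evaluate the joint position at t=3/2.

y_0=2 y_1=-5 y_2=5
S(3/2) = -397/64

y_0 = S_0(0) = a_0 = 2
y_1 = S_1(0) = a_1 = -5
y_2 = S_1(1) = 5
t_q=3/2 is in segment 0 (τ=3/2); S_0(τ)=-397/64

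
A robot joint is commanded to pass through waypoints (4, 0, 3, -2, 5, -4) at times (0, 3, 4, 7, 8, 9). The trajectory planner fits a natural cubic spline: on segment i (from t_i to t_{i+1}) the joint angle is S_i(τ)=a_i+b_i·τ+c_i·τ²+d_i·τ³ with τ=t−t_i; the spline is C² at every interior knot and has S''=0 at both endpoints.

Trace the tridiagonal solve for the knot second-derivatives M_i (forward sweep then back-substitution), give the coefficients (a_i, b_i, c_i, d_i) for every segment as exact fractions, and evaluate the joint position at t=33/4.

Δ: Δ0=-4/3, Δ1=3, Δ2=-5/3, Δ3=7, Δ4=-9
row 1: diag=8, rhs=26; c'=1/8, d'=13/4
row 2: denom=8−1·1/8=63/8; d'=(-28−1·13/4)/(63/8)=-250/63
row 3: denom=8−3·8/21=48/7; d'=(52−3·-250/63)/(48/7)=671/72
row 4: denom=4−1·7/48=185/48; d'=(-96−1·671/72)/(185/48)=-15166/555
back: M4=-15166/555
back: M3=671/72−7/48·-15166/555=7384/555
back: M2=-250/63−8/21·7384/555=-15046/1665
back: M1=13/4−1/8·-15046/1665=7292/1665
M: M0=0, M1=7292/1665, M2=-15046/1665, M3=7384/555, M4=-15166/555, M5=0
seg 0: a=4, c=M0/2=0, d=(M1−M0)/(6·3)=3646/14985, b=Δ0−h0·(2M0+M1)/6=-5866/1665
seg 1: a=0, c=M1/2=3646/1665, d=(M2−M1)/(6·1)=-1241/555, b=Δ1−h1·(2M1+M2)/6=5072/1665
seg 2: a=3, c=M2/2=-7523/1665, d=(M3−M2)/(6·3)=18599/14985, b=Δ2−h2·(2M2+M3)/6=239/333
seg 3: a=-2, c=M3/2=3692/555, d=(M4−M3)/(6·1)=-2255/333, b=Δ3−h3·(2M3+M4)/6=11854/1665
seg 4: a=5, c=M4/2=-7583/555, d=(M5−M4)/(6·1)=7583/1665, b=Δ4−h4·(2M4+M5)/6=181/1665
t_q=33/4 → seg 4, τ=1/4; S=5+181/1665·τ+-7583/555·τ²+7583/1665·τ³=150761/35520

  seg 0: a=4 b=-5866/1665 c=0 d=3646/14985
  seg 1: a=0 b=5072/1665 c=3646/1665 d=-1241/555
  seg 2: a=3 b=239/333 c=-7523/1665 d=18599/14985
  seg 3: a=-2 b=11854/1665 c=3692/555 d=-2255/333
  seg 4: a=5 b=181/1665 c=-7583/555 d=7583/1665
S(33/4) = 150761/35520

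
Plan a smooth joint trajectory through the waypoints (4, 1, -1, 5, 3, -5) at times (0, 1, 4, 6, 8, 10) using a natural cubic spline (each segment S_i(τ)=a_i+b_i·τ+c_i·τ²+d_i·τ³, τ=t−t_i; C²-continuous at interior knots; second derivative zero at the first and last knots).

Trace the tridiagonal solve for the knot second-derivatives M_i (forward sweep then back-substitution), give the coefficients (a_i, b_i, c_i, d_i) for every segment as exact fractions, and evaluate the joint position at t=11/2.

Δ: Δ0=-3, Δ1=-2/3, Δ2=3, Δ3=-1, Δ4=-4
row 1: diag=8, rhs=14; c'=3/8, d'=7/4
row 2: denom=10−3·3/8=71/8; d'=(22−3·7/4)/(71/8)=134/71
row 3: denom=8−2·16/71=536/71; d'=(-24−2·134/71)/(536/71)=-493/134
row 4: denom=8−2·71/268=1001/134; d'=(-18−2·-493/134)/(1001/134)=-1426/1001
back: M4=-1426/1001
back: M3=-493/134−71/268·-1426/1001=-3305/1001
back: M2=134/71−16/71·-3305/1001=2634/1001
back: M1=7/4−3/8·2634/1001=764/1001
M: M0=0, M1=764/1001, M2=2634/1001, M3=-3305/1001, M4=-1426/1001, M5=0
seg 0: a=4, c=M0/2=0, d=(M1−M0)/(6·1)=382/3003, b=Δ0−h0·(2M0+M1)/6=-9391/3003
seg 1: a=1, c=M1/2=382/1001, d=(M2−M1)/(6·3)=85/819, b=Δ1−h1·(2M1+M2)/6=-8245/3003
seg 2: a=-1, c=M2/2=1317/1001, d=(M3−M2)/(6·2)=-5939/12012, b=Δ2−h2·(2M2+M3)/6=542/231
seg 3: a=5, c=M3/2=-3305/2002, d=(M4−M3)/(6·2)=1879/12012, b=Δ3−h3·(2M3+M4)/6=719/429
seg 4: a=3, c=M4/2=-713/1001, d=(M5−M4)/(6·2)=713/6006, b=Δ4−h4·(2M4+M5)/6=-9160/3003
t_q=11/2 → seg 2, τ=3/2; S=-1+542/231·τ+1317/1001·τ²+-5939/12012·τ³=122077/32032

  seg 0: a=4 b=-9391/3003 c=0 d=382/3003
  seg 1: a=1 b=-8245/3003 c=382/1001 d=85/819
  seg 2: a=-1 b=542/231 c=1317/1001 d=-5939/12012
  seg 3: a=5 b=719/429 c=-3305/2002 d=1879/12012
  seg 4: a=3 b=-9160/3003 c=-713/1001 d=713/6006
S(11/2) = 122077/32032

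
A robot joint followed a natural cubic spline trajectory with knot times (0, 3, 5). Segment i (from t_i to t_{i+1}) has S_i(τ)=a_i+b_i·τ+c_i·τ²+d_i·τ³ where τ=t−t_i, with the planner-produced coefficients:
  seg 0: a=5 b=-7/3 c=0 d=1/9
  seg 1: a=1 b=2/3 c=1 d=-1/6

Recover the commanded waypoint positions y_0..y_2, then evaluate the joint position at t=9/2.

y_0 = S_0(0) = a_0 = 5
y_1 = S_1(0) = a_1 = 1
y_2 = S_1(2) = 5
t_q=9/2 is in segment 1 (τ=3/2); S_1(τ)=59/16

y_0=5 y_1=1 y_2=5
S(9/2) = 59/16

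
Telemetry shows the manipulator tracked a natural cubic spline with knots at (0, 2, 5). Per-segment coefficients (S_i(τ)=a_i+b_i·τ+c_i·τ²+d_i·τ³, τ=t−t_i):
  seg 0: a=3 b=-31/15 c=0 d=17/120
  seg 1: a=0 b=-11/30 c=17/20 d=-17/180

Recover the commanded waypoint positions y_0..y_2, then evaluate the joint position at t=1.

y_0 = S_0(0) = a_0 = 3
y_1 = S_1(0) = a_1 = 0
y_2 = S_1(3) = 4
t_q=1 is in segment 0 (τ=1); S_0(τ)=43/40

y_0=3 y_1=0 y_2=4
S(1) = 43/40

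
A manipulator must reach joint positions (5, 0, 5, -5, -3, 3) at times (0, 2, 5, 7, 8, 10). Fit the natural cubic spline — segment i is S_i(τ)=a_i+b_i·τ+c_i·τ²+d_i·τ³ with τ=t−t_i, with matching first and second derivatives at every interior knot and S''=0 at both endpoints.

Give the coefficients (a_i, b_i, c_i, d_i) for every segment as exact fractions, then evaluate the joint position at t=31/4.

Δ: Δ0=-5/2, Δ1=5/3, Δ2=-5, Δ3=2, Δ4=3
row 1: diag=10, rhs=25; c'=3/10, d'=5/2
row 2: denom=10−3·3/10=91/10; d'=(-40−3·5/2)/(91/10)=-475/91
row 3: denom=6−2·20/91=506/91; d'=(42−2·-475/91)/(506/91)=2386/253
row 4: denom=6−1·91/506=2945/506; d'=(6−1·2386/253)/(2945/506)=-56/95
back: M4=-56/95
back: M3=2386/253−91/506·-56/95=906/95
back: M2=-475/91−20/91·906/95=-139/19
back: M1=5/2−3/10·-139/19=446/95
M: M0=0, M1=446/95, M2=-139/19, M3=906/95, M4=-56/95, M5=0
seg 0: a=5, c=M0/2=0, d=(M1−M0)/(6·2)=223/570, b=Δ0−h0·(2M0+M1)/6=-2317/570
seg 1: a=0, c=M1/2=223/95, d=(M2−M1)/(6·3)=-1141/1710, b=Δ1−h1·(2M1+M2)/6=359/570
seg 2: a=5, c=M2/2=-139/38, d=(M3−M2)/(6·2)=1601/1140, b=Δ2−h2·(2M2+M3)/6=-941/285
seg 3: a=-5, c=M3/2=453/95, d=(M4−M3)/(6·1)=-481/285, b=Δ3−h3·(2M3+M4)/6=-308/285
seg 4: a=-3, c=M4/2=-28/95, d=(M5−M4)/(6·2)=14/285, b=Δ4−h4·(2M4+M5)/6=967/285
t_q=31/4 → seg 3, τ=3/4; S=-5+-308/285·τ+453/95·τ²+-481/285·τ³=-23349/6080

  seg 0: a=5 b=-2317/570 c=0 d=223/570
  seg 1: a=0 b=359/570 c=223/95 d=-1141/1710
  seg 2: a=5 b=-941/285 c=-139/38 d=1601/1140
  seg 3: a=-5 b=-308/285 c=453/95 d=-481/285
  seg 4: a=-3 b=967/285 c=-28/95 d=14/285
S(31/4) = -23349/6080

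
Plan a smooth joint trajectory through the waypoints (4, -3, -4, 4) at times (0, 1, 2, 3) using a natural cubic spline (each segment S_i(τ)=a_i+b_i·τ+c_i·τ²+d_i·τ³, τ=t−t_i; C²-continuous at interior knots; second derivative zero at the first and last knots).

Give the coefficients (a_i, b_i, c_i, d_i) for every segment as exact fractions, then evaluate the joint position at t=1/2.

  seg 0: a=4 b=-8 c=0 d=1
  seg 1: a=-3 b=-5 c=3 d=1
  seg 2: a=-4 b=4 c=6 d=-2
S(1/2) = 1/8

Δ: Δ0=-7, Δ1=-1, Δ2=8
row 1: diag=4, rhs=36; c'=1/4, d'=9
row 2: denom=4−1·1/4=15/4; d'=(54−1·9)/(15/4)=12
back: M2=12
back: M1=9−1/4·12=6
M: M0=0, M1=6, M2=12, M3=0
seg 0: a=4, c=M0/2=0, d=(M1−M0)/(6·1)=1, b=Δ0−h0·(2M0+M1)/6=-8
seg 1: a=-3, c=M1/2=3, d=(M2−M1)/(6·1)=1, b=Δ1−h1·(2M1+M2)/6=-5
seg 2: a=-4, c=M2/2=6, d=(M3−M2)/(6·1)=-2, b=Δ2−h2·(2M2+M3)/6=4
t_q=1/2 → seg 0, τ=1/2; S=4+-8·τ+0·τ²+1·τ³=1/8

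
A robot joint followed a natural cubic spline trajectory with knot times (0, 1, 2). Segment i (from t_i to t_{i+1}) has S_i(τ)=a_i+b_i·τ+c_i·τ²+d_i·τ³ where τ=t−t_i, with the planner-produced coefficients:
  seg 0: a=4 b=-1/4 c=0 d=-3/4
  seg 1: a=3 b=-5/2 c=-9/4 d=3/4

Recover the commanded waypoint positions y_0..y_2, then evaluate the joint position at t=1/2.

y_0 = S_0(0) = a_0 = 4
y_1 = S_1(0) = a_1 = 3
y_2 = S_1(1) = -1
t_q=1/2 is in segment 0 (τ=1/2); S_0(τ)=121/32

y_0=4 y_1=3 y_2=-1
S(1/2) = 121/32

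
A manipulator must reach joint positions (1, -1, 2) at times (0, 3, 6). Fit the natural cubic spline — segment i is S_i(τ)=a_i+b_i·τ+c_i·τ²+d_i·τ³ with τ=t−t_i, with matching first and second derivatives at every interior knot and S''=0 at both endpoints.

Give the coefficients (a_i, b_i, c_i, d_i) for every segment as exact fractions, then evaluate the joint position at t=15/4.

Δ: Δ0=-2/3, Δ1=1
row 1: diag=12, rhs=10; c'=1/4, d'=5/6
back: M1=5/6
M: M0=0, M1=5/6, M2=0
seg 0: a=1, c=M0/2=0, d=(M1−M0)/(6·3)=5/108, b=Δ0−h0·(2M0+M1)/6=-13/12
seg 1: a=-1, c=M1/2=5/12, d=(M2−M1)/(6·3)=-5/108, b=Δ1−h1·(2M1+M2)/6=1/6
t_q=15/4 → seg 1, τ=3/4; S=-1+1/6·τ+5/12·τ²+-5/108·τ³=-169/256

  seg 0: a=1 b=-13/12 c=0 d=5/108
  seg 1: a=-1 b=1/6 c=5/12 d=-5/108
S(15/4) = -169/256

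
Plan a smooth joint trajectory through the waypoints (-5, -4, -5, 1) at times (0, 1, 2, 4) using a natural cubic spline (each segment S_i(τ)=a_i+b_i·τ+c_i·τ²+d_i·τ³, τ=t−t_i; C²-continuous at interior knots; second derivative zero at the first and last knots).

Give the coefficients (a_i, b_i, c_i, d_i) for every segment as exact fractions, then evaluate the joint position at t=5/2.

  seg 0: a=-5 b=39/23 c=0 d=-16/23
  seg 1: a=-4 b=-9/23 c=-48/23 d=34/23
  seg 2: a=-5 b=-3/23 c=54/23 d=-9/23
S(5/2) = -833/184

Δ: Δ0=1, Δ1=-1, Δ2=3
row 1: diag=4, rhs=-12; c'=1/4, d'=-3
row 2: denom=6−1·1/4=23/4; d'=(24−1·-3)/(23/4)=108/23
back: M2=108/23
back: M1=-3−1/4·108/23=-96/23
M: M0=0, M1=-96/23, M2=108/23, M3=0
seg 0: a=-5, c=M0/2=0, d=(M1−M0)/(6·1)=-16/23, b=Δ0−h0·(2M0+M1)/6=39/23
seg 1: a=-4, c=M1/2=-48/23, d=(M2−M1)/(6·1)=34/23, b=Δ1−h1·(2M1+M2)/6=-9/23
seg 2: a=-5, c=M2/2=54/23, d=(M3−M2)/(6·2)=-9/23, b=Δ2−h2·(2M2+M3)/6=-3/23
t_q=5/2 → seg 2, τ=1/2; S=-5+-3/23·τ+54/23·τ²+-9/23·τ³=-833/184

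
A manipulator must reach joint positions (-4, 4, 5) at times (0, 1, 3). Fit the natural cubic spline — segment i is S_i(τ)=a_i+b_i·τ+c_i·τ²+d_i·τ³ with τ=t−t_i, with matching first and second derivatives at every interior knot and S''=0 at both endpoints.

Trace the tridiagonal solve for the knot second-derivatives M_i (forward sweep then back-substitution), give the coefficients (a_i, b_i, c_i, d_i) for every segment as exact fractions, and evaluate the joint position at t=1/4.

Δ: Δ0=8, Δ1=1/2
row 1: diag=6, rhs=-45; c'=1/3, d'=-15/2
back: M1=-15/2
M: M0=0, M1=-15/2, M2=0
seg 0: a=-4, c=M0/2=0, d=(M1−M0)/(6·1)=-5/4, b=Δ0−h0·(2M0+M1)/6=37/4
seg 1: a=4, c=M1/2=-15/4, d=(M2−M1)/(6·2)=5/8, b=Δ1−h1·(2M1+M2)/6=11/2
t_q=1/4 → seg 0, τ=1/4; S=-4+37/4·τ+0·τ²+-5/4·τ³=-437/256

  seg 0: a=-4 b=37/4 c=0 d=-5/4
  seg 1: a=4 b=11/2 c=-15/4 d=5/8
S(1/4) = -437/256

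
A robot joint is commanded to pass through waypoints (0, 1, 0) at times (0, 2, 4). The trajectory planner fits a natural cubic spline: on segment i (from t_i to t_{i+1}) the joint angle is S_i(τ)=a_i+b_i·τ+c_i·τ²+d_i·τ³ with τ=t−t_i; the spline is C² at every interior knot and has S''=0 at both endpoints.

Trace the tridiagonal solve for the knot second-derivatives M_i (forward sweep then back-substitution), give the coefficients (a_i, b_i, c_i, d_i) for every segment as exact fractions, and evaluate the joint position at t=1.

Δ: Δ0=1/2, Δ1=-1/2
row 1: diag=8, rhs=-6; c'=1/4, d'=-3/4
back: M1=-3/4
M: M0=0, M1=-3/4, M2=0
seg 0: a=0, c=M0/2=0, d=(M1−M0)/(6·2)=-1/16, b=Δ0−h0·(2M0+M1)/6=3/4
seg 1: a=1, c=M1/2=-3/8, d=(M2−M1)/(6·2)=1/16, b=Δ1−h1·(2M1+M2)/6=0
t_q=1 → seg 0, τ=1; S=0+3/4·τ+0·τ²+-1/16·τ³=11/16

  seg 0: a=0 b=3/4 c=0 d=-1/16
  seg 1: a=1 b=0 c=-3/8 d=1/16
S(1) = 11/16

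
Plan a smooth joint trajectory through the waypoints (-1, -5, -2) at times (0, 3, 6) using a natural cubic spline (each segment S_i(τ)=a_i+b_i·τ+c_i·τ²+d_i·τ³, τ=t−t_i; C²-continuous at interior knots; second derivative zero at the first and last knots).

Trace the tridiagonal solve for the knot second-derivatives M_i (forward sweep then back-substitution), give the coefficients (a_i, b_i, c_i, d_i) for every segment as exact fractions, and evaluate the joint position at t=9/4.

  seg 0: a=-1 b=-23/12 c=0 d=7/108
  seg 1: a=-5 b=-1/6 c=7/12 d=-7/108
S(9/4) = -1171/256

Δ: Δ0=-4/3, Δ1=1
row 1: diag=12, rhs=14; c'=1/4, d'=7/6
back: M1=7/6
M: M0=0, M1=7/6, M2=0
seg 0: a=-1, c=M0/2=0, d=(M1−M0)/(6·3)=7/108, b=Δ0−h0·(2M0+M1)/6=-23/12
seg 1: a=-5, c=M1/2=7/12, d=(M2−M1)/(6·3)=-7/108, b=Δ1−h1·(2M1+M2)/6=-1/6
t_q=9/4 → seg 0, τ=9/4; S=-1+-23/12·τ+0·τ²+7/108·τ³=-1171/256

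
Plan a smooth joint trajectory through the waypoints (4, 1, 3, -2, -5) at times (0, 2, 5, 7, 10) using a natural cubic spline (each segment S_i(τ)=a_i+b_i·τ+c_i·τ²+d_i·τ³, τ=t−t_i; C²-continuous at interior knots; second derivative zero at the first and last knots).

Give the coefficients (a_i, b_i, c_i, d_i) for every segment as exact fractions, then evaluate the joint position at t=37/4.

  seg 0: a=4 b=-643/290 c=0 d=26/145
  seg 1: a=1 b=-19/290 c=156/145 d=-2171/7830
  seg 2: a=3 b=-159/145 c=-247/174 d=1249/3480
  seg 3: a=-2 b=-2147/870 c=1277/1740 d=-1277/15660
S(37/4) = -35383/7424

Δ: Δ0=-3/2, Δ1=2/3, Δ2=-5/2, Δ3=-1
row 1: diag=10, rhs=13; c'=3/10, d'=13/10
row 2: denom=10−3·3/10=91/10; d'=(-19−3·13/10)/(91/10)=-229/91
row 3: denom=10−2·20/91=870/91; d'=(9−2·-229/91)/(870/91)=1277/870
back: M3=1277/870
back: M2=-229/91−20/91·1277/870=-247/87
back: M1=13/10−3/10·-247/87=312/145
M: M0=0, M1=312/145, M2=-247/87, M3=1277/870, M4=0
seg 0: a=4, c=M0/2=0, d=(M1−M0)/(6·2)=26/145, b=Δ0−h0·(2M0+M1)/6=-643/290
seg 1: a=1, c=M1/2=156/145, d=(M2−M1)/(6·3)=-2171/7830, b=Δ1−h1·(2M1+M2)/6=-19/290
seg 2: a=3, c=M2/2=-247/174, d=(M3−M2)/(6·2)=1249/3480, b=Δ2−h2·(2M2+M3)/6=-159/145
seg 3: a=-2, c=M3/2=1277/1740, d=(M4−M3)/(6·3)=-1277/15660, b=Δ3−h3·(2M3+M4)/6=-2147/870
t_q=37/4 → seg 3, τ=9/4; S=-2+-2147/870·τ+1277/1740·τ²+-1277/15660·τ³=-35383/7424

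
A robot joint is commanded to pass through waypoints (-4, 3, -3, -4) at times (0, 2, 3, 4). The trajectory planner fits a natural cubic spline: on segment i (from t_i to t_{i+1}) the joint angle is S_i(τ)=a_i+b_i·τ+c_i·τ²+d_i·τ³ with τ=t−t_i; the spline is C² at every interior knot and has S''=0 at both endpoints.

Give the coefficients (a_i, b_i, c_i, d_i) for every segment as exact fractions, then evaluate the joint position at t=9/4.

  seg 0: a=-4 b=333/46 c=0 d=-43/46
  seg 1: a=3 b=-183/46 c=-129/23 d=165/46
  seg 2: a=-3 b=-102/23 c=237/46 d=-79/46
S(9/4) = 219/128

Δ: Δ0=7/2, Δ1=-6, Δ2=-1
row 1: diag=6, rhs=-57; c'=1/6, d'=-19/2
row 2: denom=4−1·1/6=23/6; d'=(30−1·-19/2)/(23/6)=237/23
back: M2=237/23
back: M1=-19/2−1/6·237/23=-258/23
M: M0=0, M1=-258/23, M2=237/23, M3=0
seg 0: a=-4, c=M0/2=0, d=(M1−M0)/(6·2)=-43/46, b=Δ0−h0·(2M0+M1)/6=333/46
seg 1: a=3, c=M1/2=-129/23, d=(M2−M1)/(6·1)=165/46, b=Δ1−h1·(2M1+M2)/6=-183/46
seg 2: a=-3, c=M2/2=237/46, d=(M3−M2)/(6·1)=-79/46, b=Δ2−h2·(2M2+M3)/6=-102/23
t_q=9/4 → seg 1, τ=1/4; S=3+-183/46·τ+-129/23·τ²+165/46·τ³=219/128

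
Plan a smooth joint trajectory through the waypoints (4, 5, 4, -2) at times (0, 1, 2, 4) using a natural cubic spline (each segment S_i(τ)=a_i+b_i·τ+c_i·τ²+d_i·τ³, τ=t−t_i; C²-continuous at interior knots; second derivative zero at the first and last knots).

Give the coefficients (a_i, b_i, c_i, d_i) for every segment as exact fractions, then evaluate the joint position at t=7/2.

  seg 0: a=4 b=33/23 c=0 d=-10/23
  seg 1: a=5 b=3/23 c=-30/23 d=4/23
  seg 2: a=4 b=-45/23 c=-18/23 d=3/23
S(7/2) = -47/184

Δ: Δ0=1, Δ1=-1, Δ2=-3
row 1: diag=4, rhs=-12; c'=1/4, d'=-3
row 2: denom=6−1·1/4=23/4; d'=(-12−1·-3)/(23/4)=-36/23
back: M2=-36/23
back: M1=-3−1/4·-36/23=-60/23
M: M0=0, M1=-60/23, M2=-36/23, M3=0
seg 0: a=4, c=M0/2=0, d=(M1−M0)/(6·1)=-10/23, b=Δ0−h0·(2M0+M1)/6=33/23
seg 1: a=5, c=M1/2=-30/23, d=(M2−M1)/(6·1)=4/23, b=Δ1−h1·(2M1+M2)/6=3/23
seg 2: a=4, c=M2/2=-18/23, d=(M3−M2)/(6·2)=3/23, b=Δ2−h2·(2M2+M3)/6=-45/23
t_q=7/2 → seg 2, τ=3/2; S=4+-45/23·τ+-18/23·τ²+3/23·τ³=-47/184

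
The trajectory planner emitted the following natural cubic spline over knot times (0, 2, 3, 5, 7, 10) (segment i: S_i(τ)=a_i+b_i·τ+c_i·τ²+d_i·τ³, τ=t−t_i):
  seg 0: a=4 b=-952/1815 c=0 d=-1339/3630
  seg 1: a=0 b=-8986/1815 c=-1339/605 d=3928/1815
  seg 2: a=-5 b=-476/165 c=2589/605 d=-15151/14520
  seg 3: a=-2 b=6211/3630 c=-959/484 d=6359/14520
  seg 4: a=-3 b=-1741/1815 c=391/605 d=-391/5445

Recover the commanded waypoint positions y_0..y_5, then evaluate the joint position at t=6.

y_0 = S_0(0) = a_0 = 4
y_1 = S_1(0) = a_1 = 0
y_2 = S_2(0) = a_2 = -5
y_3 = S_3(0) = a_3 = -2
y_4 = S_4(0) = a_4 = -3
y_5 = S_4(3) = -2
t_q=6 is in segment 3 (τ=1); S_3(τ)=-8869/4840

y_0=4 y_1=0 y_2=-5 y_3=-2 y_4=-3 y_5=-2
S(6) = -8869/4840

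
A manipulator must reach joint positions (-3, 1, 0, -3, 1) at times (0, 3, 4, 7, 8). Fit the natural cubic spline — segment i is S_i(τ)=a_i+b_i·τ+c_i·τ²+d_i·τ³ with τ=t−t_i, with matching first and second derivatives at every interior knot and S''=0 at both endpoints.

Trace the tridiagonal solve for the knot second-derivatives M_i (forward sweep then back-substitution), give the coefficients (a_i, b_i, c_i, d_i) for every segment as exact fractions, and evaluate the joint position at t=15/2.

Δ: Δ0=4/3, Δ1=-1, Δ2=-1, Δ3=4
row 1: diag=8, rhs=-14; c'=1/8, d'=-7/4
row 2: denom=8−1·1/8=63/8; d'=(0−1·-7/4)/(63/8)=2/9
row 3: denom=8−3·8/21=48/7; d'=(30−3·2/9)/(48/7)=77/18
back: M3=77/18
back: M2=2/9−8/21·77/18=-38/27
back: M1=-7/4−1/8·-38/27=-85/54
M: M0=0, M1=-85/54, M2=-38/27, M3=77/18, M4=0
seg 0: a=-3, c=M0/2=0, d=(M1−M0)/(6·3)=-85/972, b=Δ0−h0·(2M0+M1)/6=229/108
seg 1: a=1, c=M1/2=-85/108, d=(M2−M1)/(6·1)=1/36, b=Δ1−h1·(2M1+M2)/6=-13/54
seg 2: a=0, c=M2/2=-19/27, d=(M3−M2)/(6·3)=307/972, b=Δ2−h2·(2M2+M3)/6=-187/108
seg 3: a=-3, c=M3/2=77/36, d=(M4−M3)/(6·1)=-77/108, b=Δ3−h3·(2M3+M4)/6=139/54
t_q=15/2 → seg 3, τ=1/2; S=-3+139/54·τ+77/36·τ²+-77/108·τ³=-365/288

  seg 0: a=-3 b=229/108 c=0 d=-85/972
  seg 1: a=1 b=-13/54 c=-85/108 d=1/36
  seg 2: a=0 b=-187/108 c=-19/27 d=307/972
  seg 3: a=-3 b=139/54 c=77/36 d=-77/108
S(15/2) = -365/288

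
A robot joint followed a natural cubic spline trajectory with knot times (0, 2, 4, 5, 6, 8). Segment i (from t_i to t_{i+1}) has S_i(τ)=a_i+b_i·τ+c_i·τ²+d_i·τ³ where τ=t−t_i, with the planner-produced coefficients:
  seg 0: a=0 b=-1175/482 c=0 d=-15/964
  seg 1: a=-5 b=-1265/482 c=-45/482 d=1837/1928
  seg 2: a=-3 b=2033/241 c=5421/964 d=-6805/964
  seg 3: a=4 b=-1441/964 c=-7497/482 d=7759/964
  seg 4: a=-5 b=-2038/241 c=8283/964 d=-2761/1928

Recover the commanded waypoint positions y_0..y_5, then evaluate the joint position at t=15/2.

y_0=0 y_1=-5 y_2=-3 y_3=4 y_4=-5 y_5=1
S(15/2) = -49127/15424

y_0 = S_0(0) = a_0 = 0
y_1 = S_1(0) = a_1 = -5
y_2 = S_2(0) = a_2 = -3
y_3 = S_3(0) = a_3 = 4
y_4 = S_4(0) = a_4 = -5
y_5 = S_4(2) = 1
t_q=15/2 is in segment 4 (τ=3/2); S_4(τ)=-49127/15424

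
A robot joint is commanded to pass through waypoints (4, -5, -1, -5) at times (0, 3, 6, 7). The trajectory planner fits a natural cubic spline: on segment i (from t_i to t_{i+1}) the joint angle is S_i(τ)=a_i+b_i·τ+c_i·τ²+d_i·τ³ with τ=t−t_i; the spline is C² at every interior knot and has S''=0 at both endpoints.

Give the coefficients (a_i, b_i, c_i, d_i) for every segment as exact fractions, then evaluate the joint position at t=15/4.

Δ: Δ0=-3, Δ1=4/3, Δ2=-4
row 1: diag=12, rhs=26; c'=1/4, d'=13/6
row 2: denom=8−3·1/4=29/4; d'=(-32−3·13/6)/(29/4)=-154/29
back: M2=-154/29
back: M1=13/6−1/4·-154/29=304/87
M: M0=0, M1=304/87, M2=-154/29, M3=0
seg 0: a=4, c=M0/2=0, d=(M1−M0)/(6·3)=152/783, b=Δ0−h0·(2M0+M1)/6=-413/87
seg 1: a=-5, c=M1/2=152/87, d=(M2−M1)/(6·3)=-383/783, b=Δ1−h1·(2M1+M2)/6=43/87
seg 2: a=-1, c=M2/2=-77/29, d=(M3−M2)/(6·1)=77/87, b=Δ2−h2·(2M2+M3)/6=-194/87
t_q=15/4 → seg 1, τ=3/4; S=-5+43/87·τ+152/87·τ²+-383/783·τ³=-7151/1856

  seg 0: a=4 b=-413/87 c=0 d=152/783
  seg 1: a=-5 b=43/87 c=152/87 d=-383/783
  seg 2: a=-1 b=-194/87 c=-77/29 d=77/87
S(15/4) = -7151/1856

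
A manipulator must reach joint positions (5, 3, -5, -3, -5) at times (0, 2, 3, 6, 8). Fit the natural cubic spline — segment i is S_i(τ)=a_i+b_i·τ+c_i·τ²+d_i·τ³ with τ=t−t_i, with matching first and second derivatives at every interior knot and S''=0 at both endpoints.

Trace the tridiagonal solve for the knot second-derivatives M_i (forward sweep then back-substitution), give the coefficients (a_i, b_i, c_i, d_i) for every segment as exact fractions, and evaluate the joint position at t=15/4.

Δ: Δ0=-1, Δ1=-8, Δ2=2/3, Δ3=-1
row 1: diag=6, rhs=-42; c'=1/6, d'=-7
row 2: denom=8−1·1/6=47/6; d'=(52−1·-7)/(47/6)=354/47
row 3: denom=10−3·18/47=416/47; d'=(-10−3·354/47)/(416/47)=-383/104
back: M3=-383/104
back: M2=354/47−18/47·-383/104=465/52
back: M1=-7−1/6·465/52=-883/104
M: M0=0, M1=-883/104, M2=465/52, M3=-383/104, M4=0
seg 0: a=5, c=M0/2=0, d=(M1−M0)/(6·2)=-883/1248, b=Δ0−h0·(2M0+M1)/6=571/312
seg 1: a=3, c=M1/2=-883/208, d=(M2−M1)/(6·1)=1813/624, b=Δ1−h1·(2M1+M2)/6=-1039/156
seg 2: a=-5, c=M2/2=465/104, d=(M3−M2)/(6·3)=-101/144, b=Δ2−h2·(2M2+M3)/6=-4015/624
seg 3: a=-3, c=M3/2=-383/208, d=(M4−M3)/(6·2)=383/1248, b=Δ3−h3·(2M3+M4)/6=227/156
t_q=15/4 → seg 2, τ=3/4; S=-5+-4015/624·τ+465/104·τ²+-101/144·τ³=-101259/13312

  seg 0: a=5 b=571/312 c=0 d=-883/1248
  seg 1: a=3 b=-1039/156 c=-883/208 d=1813/624
  seg 2: a=-5 b=-4015/624 c=465/104 d=-101/144
  seg 3: a=-3 b=227/156 c=-383/208 d=383/1248
S(15/4) = -101259/13312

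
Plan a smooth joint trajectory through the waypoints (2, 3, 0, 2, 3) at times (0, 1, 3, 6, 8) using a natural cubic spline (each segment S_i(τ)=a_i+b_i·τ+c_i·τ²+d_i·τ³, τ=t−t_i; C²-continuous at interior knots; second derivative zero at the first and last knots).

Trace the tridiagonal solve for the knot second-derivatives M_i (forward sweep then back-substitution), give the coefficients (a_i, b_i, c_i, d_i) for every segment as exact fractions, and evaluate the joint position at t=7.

Δ: Δ0=1, Δ1=-3/2, Δ2=2/3, Δ3=1/2
row 1: diag=6, rhs=-15; c'=1/3, d'=-5/2
row 2: denom=10−2·1/3=28/3; d'=(13−2·-5/2)/(28/3)=27/14
row 3: denom=10−3·9/28=253/28; d'=(-1−3·27/14)/(253/28)=-190/253
back: M3=-190/253
back: M2=27/14−9/28·-190/253=549/253
back: M1=-5/2−1/3·549/253=-1631/506
M: M0=0, M1=-1631/506, M2=549/253, M3=-190/253, M4=0
seg 0: a=2, c=M0/2=0, d=(M1−M0)/(6·1)=-1631/3036, b=Δ0−h0·(2M0+M1)/6=4667/3036
seg 1: a=3, c=M1/2=-1631/1012, d=(M2−M1)/(6·2)=2729/6072, b=Δ1−h1·(2M1+M2)/6=-113/1518
seg 2: a=0, c=M2/2=549/506, d=(M3−M2)/(6·3)=-739/4554, b=Δ2−h2·(2M2+M3)/6=-856/759
seg 3: a=2, c=M3/2=-95/253, d=(M4−M3)/(6·2)=95/1518, b=Δ3−h3·(2M3+M4)/6=1519/1518
t_q=7 → seg 3, τ=1; S=2+1519/1518·τ+-95/253·τ²+95/1518·τ³=680/253

  seg 0: a=2 b=4667/3036 c=0 d=-1631/3036
  seg 1: a=3 b=-113/1518 c=-1631/1012 d=2729/6072
  seg 2: a=0 b=-856/759 c=549/506 d=-739/4554
  seg 3: a=2 b=1519/1518 c=-95/253 d=95/1518
S(7) = 680/253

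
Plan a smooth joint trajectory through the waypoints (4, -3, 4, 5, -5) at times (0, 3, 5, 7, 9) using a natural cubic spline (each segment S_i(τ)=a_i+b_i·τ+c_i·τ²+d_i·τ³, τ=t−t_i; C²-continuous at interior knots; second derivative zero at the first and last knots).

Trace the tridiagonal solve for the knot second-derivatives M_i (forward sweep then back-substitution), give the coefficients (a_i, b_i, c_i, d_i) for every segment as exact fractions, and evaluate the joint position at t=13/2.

  seg 0: a=4 b=-920/213 c=0 d=47/213
  seg 1: a=-3 b=349/213 c=141/71 d=-899/1704
  seg 2: a=4 b=1385/426 c=-335/284 d=-167/1704
  seg 3: a=5 b=-563/213 c=-251/142 d=251/852
S(13/2) = 26773/4544

Δ: Δ0=-7/3, Δ1=7/2, Δ2=1/2, Δ3=-5
row 1: diag=10, rhs=35; c'=1/5, d'=7/2
row 2: denom=8−2·1/5=38/5; d'=(-18−2·7/2)/(38/5)=-125/38
row 3: denom=8−2·5/19=142/19; d'=(-33−2·-125/38)/(142/19)=-251/71
back: M3=-251/71
back: M2=-125/38−5/19·-251/71=-335/142
back: M1=7/2−1/5·-335/142=282/71
M: M0=0, M1=282/71, M2=-335/142, M3=-251/71, M4=0
seg 0: a=4, c=M0/2=0, d=(M1−M0)/(6·3)=47/213, b=Δ0−h0·(2M0+M1)/6=-920/213
seg 1: a=-3, c=M1/2=141/71, d=(M2−M1)/(6·2)=-899/1704, b=Δ1−h1·(2M1+M2)/6=349/213
seg 2: a=4, c=M2/2=-335/284, d=(M3−M2)/(6·2)=-167/1704, b=Δ2−h2·(2M2+M3)/6=1385/426
seg 3: a=5, c=M3/2=-251/142, d=(M4−M3)/(6·2)=251/852, b=Δ3−h3·(2M3+M4)/6=-563/213
t_q=13/2 → seg 2, τ=3/2; S=4+1385/426·τ+-335/284·τ²+-167/1704·τ³=26773/4544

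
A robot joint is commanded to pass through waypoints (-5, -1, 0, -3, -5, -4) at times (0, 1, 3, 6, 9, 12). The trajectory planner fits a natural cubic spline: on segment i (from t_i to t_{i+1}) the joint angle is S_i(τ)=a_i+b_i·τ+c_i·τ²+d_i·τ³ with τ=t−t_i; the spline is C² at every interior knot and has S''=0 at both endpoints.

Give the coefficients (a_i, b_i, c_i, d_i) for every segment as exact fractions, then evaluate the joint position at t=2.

Δ: Δ0=4, Δ1=1/2, Δ2=-1, Δ3=-2/3, Δ4=1/3
row 1: diag=6, rhs=-21; c'=1/3, d'=-7/2
row 2: denom=10−2·1/3=28/3; d'=(-9−2·-7/2)/(28/3)=-3/14
row 3: denom=12−3·9/28=309/28; d'=(2−3·-3/14)/(309/28)=74/309
row 4: denom=12−3·28/103=1152/103; d'=(6−3·74/309)/(1152/103)=17/36
back: M4=17/36
back: M3=74/309−28/103·17/36=1/9
back: M2=-3/14−9/28·1/9=-1/4
back: M1=-7/2−1/3·-1/4=-41/12
M: M0=0, M1=-41/12, M2=-1/4, M3=1/9, M4=17/36, M5=0
seg 0: a=-5, c=M0/2=0, d=(M1−M0)/(6·1)=-41/72, b=Δ0−h0·(2M0+M1)/6=329/72
seg 1: a=-1, c=M1/2=-41/24, d=(M2−M1)/(6·2)=19/72, b=Δ1−h1·(2M1+M2)/6=103/36
seg 2: a=0, c=M2/2=-1/8, d=(M3−M2)/(6·3)=13/648, b=Δ2−h2·(2M2+M3)/6=-29/36
seg 3: a=-3, c=M3/2=1/18, d=(M4−M3)/(6·3)=13/648, b=Δ3−h3·(2M3+M4)/6=-73/72
seg 4: a=-5, c=M4/2=17/72, d=(M5−M4)/(6·3)=-17/648, b=Δ4−h4·(2M4+M5)/6=-5/36
t_q=2 → seg 1, τ=1; S=-1+103/36·τ+-41/24·τ²+19/72·τ³=5/12

  seg 0: a=-5 b=329/72 c=0 d=-41/72
  seg 1: a=-1 b=103/36 c=-41/24 d=19/72
  seg 2: a=0 b=-29/36 c=-1/8 d=13/648
  seg 3: a=-3 b=-73/72 c=1/18 d=13/648
  seg 4: a=-5 b=-5/36 c=17/72 d=-17/648
S(2) = 5/12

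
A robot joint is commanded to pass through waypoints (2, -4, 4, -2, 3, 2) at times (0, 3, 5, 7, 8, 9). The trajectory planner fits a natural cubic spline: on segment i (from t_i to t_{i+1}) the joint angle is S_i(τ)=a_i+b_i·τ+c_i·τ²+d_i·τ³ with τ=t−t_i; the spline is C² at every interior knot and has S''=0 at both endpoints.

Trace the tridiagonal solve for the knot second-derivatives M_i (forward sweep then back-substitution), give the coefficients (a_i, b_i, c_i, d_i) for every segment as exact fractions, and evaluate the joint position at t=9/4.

  seg 0: a=2 b=-3811/794 c=0 d=247/794
  seg 1: a=-4 b=1429/397 c=2223/794 d=-516/397
  seg 2: a=4 b=-317/397 c=-3969/794 d=3095/1588
  seg 3: a=-2 b=1030/397 c=2658/397 d=-1703/397
  seg 4: a=3 b=1237/397 c=-2451/397 d=817/397
S(9/4) = -267089/50816

Δ: Δ0=-2, Δ1=4, Δ2=-3, Δ3=5, Δ4=-1
row 1: diag=10, rhs=36; c'=1/5, d'=18/5
row 2: denom=8−2·1/5=38/5; d'=(-42−2·18/5)/(38/5)=-123/19
row 3: denom=6−2·5/19=104/19; d'=(48−2·-123/19)/(104/19)=579/52
row 4: denom=4−1·19/104=397/104; d'=(-36−1·579/52)/(397/104)=-4902/397
back: M4=-4902/397
back: M3=579/52−19/104·-4902/397=5316/397
back: M2=-123/19−5/19·5316/397=-3969/397
back: M1=18/5−1/5·-3969/397=2223/397
M: M0=0, M1=2223/397, M2=-3969/397, M3=5316/397, M4=-4902/397, M5=0
seg 0: a=2, c=M0/2=0, d=(M1−M0)/(6·3)=247/794, b=Δ0−h0·(2M0+M1)/6=-3811/794
seg 1: a=-4, c=M1/2=2223/794, d=(M2−M1)/(6·2)=-516/397, b=Δ1−h1·(2M1+M2)/6=1429/397
seg 2: a=4, c=M2/2=-3969/794, d=(M3−M2)/(6·2)=3095/1588, b=Δ2−h2·(2M2+M3)/6=-317/397
seg 3: a=-2, c=M3/2=2658/397, d=(M4−M3)/(6·1)=-1703/397, b=Δ3−h3·(2M3+M4)/6=1030/397
seg 4: a=3, c=M4/2=-2451/397, d=(M5−M4)/(6·1)=817/397, b=Δ4−h4·(2M4+M5)/6=1237/397
t_q=9/4 → seg 0, τ=9/4; S=2+-3811/794·τ+0·τ²+247/794·τ³=-267089/50816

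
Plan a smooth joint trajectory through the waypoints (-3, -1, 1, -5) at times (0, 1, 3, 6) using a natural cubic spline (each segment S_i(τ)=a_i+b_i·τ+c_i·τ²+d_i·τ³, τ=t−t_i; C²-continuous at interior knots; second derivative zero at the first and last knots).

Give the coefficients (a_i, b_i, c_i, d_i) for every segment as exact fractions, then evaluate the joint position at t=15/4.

  seg 0: a=-3 b=29/14 c=0 d=-1/14
  seg 1: a=-1 b=13/7 c=-3/14 d=-3/28
  seg 2: a=1 b=-2/7 c=-6/7 d=2/21
S(15/4) = 11/32

Δ: Δ0=2, Δ1=1, Δ2=-2
row 1: diag=6, rhs=-6; c'=1/3, d'=-1
row 2: denom=10−2·1/3=28/3; d'=(-18−2·-1)/(28/3)=-12/7
back: M2=-12/7
back: M1=-1−1/3·-12/7=-3/7
M: M0=0, M1=-3/7, M2=-12/7, M3=0
seg 0: a=-3, c=M0/2=0, d=(M1−M0)/(6·1)=-1/14, b=Δ0−h0·(2M0+M1)/6=29/14
seg 1: a=-1, c=M1/2=-3/14, d=(M2−M1)/(6·2)=-3/28, b=Δ1−h1·(2M1+M2)/6=13/7
seg 2: a=1, c=M2/2=-6/7, d=(M3−M2)/(6·3)=2/21, b=Δ2−h2·(2M2+M3)/6=-2/7
t_q=15/4 → seg 2, τ=3/4; S=1+-2/7·τ+-6/7·τ²+2/21·τ³=11/32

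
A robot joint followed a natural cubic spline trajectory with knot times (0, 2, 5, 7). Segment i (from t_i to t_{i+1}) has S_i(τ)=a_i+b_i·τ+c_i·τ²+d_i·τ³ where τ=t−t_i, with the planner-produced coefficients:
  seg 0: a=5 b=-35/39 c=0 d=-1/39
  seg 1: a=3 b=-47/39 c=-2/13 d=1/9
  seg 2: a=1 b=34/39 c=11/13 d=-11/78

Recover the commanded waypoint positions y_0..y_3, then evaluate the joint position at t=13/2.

y_0 = S_0(0) = a_0 = 5
y_1 = S_1(0) = a_1 = 3
y_2 = S_2(0) = a_2 = 1
y_3 = S_2(2) = 5
t_q=13/2 is in segment 2 (τ=3/2); S_2(τ)=777/208

y_0=5 y_1=3 y_2=1 y_3=5
S(13/2) = 777/208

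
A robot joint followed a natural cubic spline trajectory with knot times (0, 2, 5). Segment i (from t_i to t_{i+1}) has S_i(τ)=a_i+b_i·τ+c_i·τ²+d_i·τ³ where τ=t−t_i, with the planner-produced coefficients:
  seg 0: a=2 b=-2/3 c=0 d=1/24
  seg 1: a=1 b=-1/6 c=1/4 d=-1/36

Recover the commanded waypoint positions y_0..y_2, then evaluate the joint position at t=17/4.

y_0=2 y_1=1 y_2=2
S(17/4) = 403/256

y_0 = S_0(0) = a_0 = 2
y_1 = S_1(0) = a_1 = 1
y_2 = S_1(3) = 2
t_q=17/4 is in segment 1 (τ=9/4); S_1(τ)=403/256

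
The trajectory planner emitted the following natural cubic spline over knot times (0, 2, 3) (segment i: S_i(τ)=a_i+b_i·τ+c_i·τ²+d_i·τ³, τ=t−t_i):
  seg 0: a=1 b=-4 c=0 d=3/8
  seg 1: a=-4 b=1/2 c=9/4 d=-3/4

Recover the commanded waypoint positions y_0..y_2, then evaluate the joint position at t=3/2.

y_0=1 y_1=-4 y_2=-2
S(3/2) = -239/64

y_0 = S_0(0) = a_0 = 1
y_1 = S_1(0) = a_1 = -4
y_2 = S_1(1) = -2
t_q=3/2 is in segment 0 (τ=3/2); S_0(τ)=-239/64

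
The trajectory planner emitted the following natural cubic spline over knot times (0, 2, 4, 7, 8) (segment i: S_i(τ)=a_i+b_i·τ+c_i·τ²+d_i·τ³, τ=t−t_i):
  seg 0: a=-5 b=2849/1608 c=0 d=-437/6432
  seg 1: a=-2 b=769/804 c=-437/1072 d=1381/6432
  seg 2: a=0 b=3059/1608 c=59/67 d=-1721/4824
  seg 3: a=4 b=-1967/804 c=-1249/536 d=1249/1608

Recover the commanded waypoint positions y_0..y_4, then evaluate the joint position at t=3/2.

y_0 = S_0(0) = a_0 = -5
y_1 = S_1(0) = a_1 = -2
y_2 = S_2(0) = a_2 = 0
y_3 = S_3(0) = a_3 = 4
y_4 = S_3(1) = 0
t_q=3/2 is in segment 0 (τ=3/2); S_0(τ)=-44109/17152

y_0=-5 y_1=-2 y_2=0 y_3=4 y_4=0
S(3/2) = -44109/17152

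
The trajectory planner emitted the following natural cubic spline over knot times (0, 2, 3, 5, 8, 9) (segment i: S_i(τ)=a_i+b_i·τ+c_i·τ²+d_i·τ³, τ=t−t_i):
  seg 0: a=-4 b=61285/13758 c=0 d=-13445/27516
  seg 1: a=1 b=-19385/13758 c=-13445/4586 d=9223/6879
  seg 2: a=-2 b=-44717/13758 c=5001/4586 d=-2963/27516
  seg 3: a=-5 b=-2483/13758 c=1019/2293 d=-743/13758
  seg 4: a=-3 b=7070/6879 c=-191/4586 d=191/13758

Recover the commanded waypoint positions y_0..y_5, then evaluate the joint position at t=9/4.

y_0=-4 y_1=1 y_2=-2 y_3=-5 y_4=-3 y_5=-2
S(9/4) = 71243/146752

y_0 = S_0(0) = a_0 = -4
y_1 = S_1(0) = a_1 = 1
y_2 = S_2(0) = a_2 = -2
y_3 = S_3(0) = a_3 = -5
y_4 = S_4(0) = a_4 = -3
y_5 = S_4(1) = -2
t_q=9/4 is in segment 1 (τ=1/4); S_1(τ)=71243/146752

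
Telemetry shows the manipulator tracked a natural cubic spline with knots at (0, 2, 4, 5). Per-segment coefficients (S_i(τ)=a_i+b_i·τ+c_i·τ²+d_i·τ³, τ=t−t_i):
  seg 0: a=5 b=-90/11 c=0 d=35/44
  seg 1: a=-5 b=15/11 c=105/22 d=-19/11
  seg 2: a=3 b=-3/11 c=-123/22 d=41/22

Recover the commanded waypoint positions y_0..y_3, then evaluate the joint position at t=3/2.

y_0 = S_0(0) = a_0 = 5
y_1 = S_1(0) = a_1 = -5
y_2 = S_2(0) = a_2 = 3
y_3 = S_2(1) = -1
t_q=3/2 is in segment 0 (τ=3/2); S_0(τ)=-1615/352

y_0=5 y_1=-5 y_2=3 y_3=-1
S(3/2) = -1615/352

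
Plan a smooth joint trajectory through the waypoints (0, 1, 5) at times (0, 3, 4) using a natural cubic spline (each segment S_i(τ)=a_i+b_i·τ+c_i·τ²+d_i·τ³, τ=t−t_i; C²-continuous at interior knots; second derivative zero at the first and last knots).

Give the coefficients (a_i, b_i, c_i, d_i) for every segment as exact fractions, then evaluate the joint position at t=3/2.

  seg 0: a=0 b=-25/24 c=0 d=11/72
  seg 1: a=1 b=37/12 c=11/8 d=-11/24
S(3/2) = -67/64

Δ: Δ0=1/3, Δ1=4
row 1: diag=8, rhs=22; c'=1/8, d'=11/4
back: M1=11/4
M: M0=0, M1=11/4, M2=0
seg 0: a=0, c=M0/2=0, d=(M1−M0)/(6·3)=11/72, b=Δ0−h0·(2M0+M1)/6=-25/24
seg 1: a=1, c=M1/2=11/8, d=(M2−M1)/(6·1)=-11/24, b=Δ1−h1·(2M1+M2)/6=37/12
t_q=3/2 → seg 0, τ=3/2; S=0+-25/24·τ+0·τ²+11/72·τ³=-67/64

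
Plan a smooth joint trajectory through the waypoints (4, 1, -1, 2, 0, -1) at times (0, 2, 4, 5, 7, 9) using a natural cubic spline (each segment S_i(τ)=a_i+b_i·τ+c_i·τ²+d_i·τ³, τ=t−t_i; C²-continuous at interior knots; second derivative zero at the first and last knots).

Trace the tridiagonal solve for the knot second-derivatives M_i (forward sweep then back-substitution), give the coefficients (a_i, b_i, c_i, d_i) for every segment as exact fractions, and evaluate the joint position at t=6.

  seg 0: a=4 b=-557/468 c=0 d=-145/1872
  seg 1: a=1 b=-248/117 c=-145/312 d=959/1872
  seg 2: a=-1 b=1015/468 c=407/156 d=-16/9
  seg 3: a=2 b=961/468 c=-425/156 d=1121/1872
  seg 4: a=0 b=-194/117 c=271/312 d=-271/1872
S(6) = 401/208

Δ: Δ0=-3/2, Δ1=-1, Δ2=3, Δ3=-1, Δ4=-1/2
row 1: diag=8, rhs=3; c'=1/4, d'=3/8
row 2: denom=6−2·1/4=11/2; d'=(24−2·3/8)/(11/2)=93/22
row 3: denom=6−1·2/11=64/11; d'=(-24−1·93/22)/(64/11)=-621/128
row 4: denom=8−2·11/32=117/16; d'=(3−2·-621/128)/(117/16)=271/156
back: M4=271/156
back: M3=-621/128−11/32·271/156=-425/78
back: M2=93/22−2/11·-425/78=407/78
back: M1=3/8−1/4·407/78=-145/156
M: M0=0, M1=-145/156, M2=407/78, M3=-425/78, M4=271/156, M5=0
seg 0: a=4, c=M0/2=0, d=(M1−M0)/(6·2)=-145/1872, b=Δ0−h0·(2M0+M1)/6=-557/468
seg 1: a=1, c=M1/2=-145/312, d=(M2−M1)/(6·2)=959/1872, b=Δ1−h1·(2M1+M2)/6=-248/117
seg 2: a=-1, c=M2/2=407/156, d=(M3−M2)/(6·1)=-16/9, b=Δ2−h2·(2M2+M3)/6=1015/468
seg 3: a=2, c=M3/2=-425/156, d=(M4−M3)/(6·2)=1121/1872, b=Δ3−h3·(2M3+M4)/6=961/468
seg 4: a=0, c=M4/2=271/312, d=(M5−M4)/(6·2)=-271/1872, b=Δ4−h4·(2M4+M5)/6=-194/117
t_q=6 → seg 3, τ=1; S=2+961/468·τ+-425/156·τ²+1121/1872·τ³=401/208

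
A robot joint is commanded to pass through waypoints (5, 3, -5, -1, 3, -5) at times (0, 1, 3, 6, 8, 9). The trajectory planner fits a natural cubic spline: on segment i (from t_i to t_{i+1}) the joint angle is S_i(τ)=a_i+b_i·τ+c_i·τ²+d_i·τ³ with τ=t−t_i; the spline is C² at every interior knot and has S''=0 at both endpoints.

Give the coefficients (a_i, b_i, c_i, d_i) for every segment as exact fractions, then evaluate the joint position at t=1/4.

  seg 0: a=5 b=-3119/2109 c=0 d=-1099/2109
  seg 1: a=3 b=-6416/2109 c=-1099/703 d=2287/4218
  seg 2: a=-5 b=-5882/2109 c=1188/703 d=-2/19
  seg 3: a=-1 b=9508/2109 c=522/703 d=-4211/4218
  seg 4: a=3 b=-9494/2109 c=-3689/703 d=3689/2109
S(1/4) = 207959/44992

Δ: Δ0=-2, Δ1=-4, Δ2=4/3, Δ3=2, Δ4=-8
row 1: diag=6, rhs=-12; c'=1/3, d'=-2
row 2: denom=10−2·1/3=28/3; d'=(32−2·-2)/(28/3)=27/7
row 3: denom=10−3·9/28=253/28; d'=(4−3·27/7)/(253/28)=-212/253
row 4: denom=6−2·56/253=1406/253; d'=(-60−2·-212/253)/(1406/253)=-7378/703
back: M4=-7378/703
back: M3=-212/253−56/253·-7378/703=1044/703
back: M2=27/7−9/28·1044/703=2376/703
back: M1=-2−1/3·2376/703=-2198/703
M: M0=0, M1=-2198/703, M2=2376/703, M3=1044/703, M4=-7378/703, M5=0
seg 0: a=5, c=M0/2=0, d=(M1−M0)/(6·1)=-1099/2109, b=Δ0−h0·(2M0+M1)/6=-3119/2109
seg 1: a=3, c=M1/2=-1099/703, d=(M2−M1)/(6·2)=2287/4218, b=Δ1−h1·(2M1+M2)/6=-6416/2109
seg 2: a=-5, c=M2/2=1188/703, d=(M3−M2)/(6·3)=-2/19, b=Δ2−h2·(2M2+M3)/6=-5882/2109
seg 3: a=-1, c=M3/2=522/703, d=(M4−M3)/(6·2)=-4211/4218, b=Δ3−h3·(2M3+M4)/6=9508/2109
seg 4: a=3, c=M4/2=-3689/703, d=(M5−M4)/(6·1)=3689/2109, b=Δ4−h4·(2M4+M5)/6=-9494/2109
t_q=1/4 → seg 0, τ=1/4; S=5+-3119/2109·τ+0·τ²+-1099/2109·τ³=207959/44992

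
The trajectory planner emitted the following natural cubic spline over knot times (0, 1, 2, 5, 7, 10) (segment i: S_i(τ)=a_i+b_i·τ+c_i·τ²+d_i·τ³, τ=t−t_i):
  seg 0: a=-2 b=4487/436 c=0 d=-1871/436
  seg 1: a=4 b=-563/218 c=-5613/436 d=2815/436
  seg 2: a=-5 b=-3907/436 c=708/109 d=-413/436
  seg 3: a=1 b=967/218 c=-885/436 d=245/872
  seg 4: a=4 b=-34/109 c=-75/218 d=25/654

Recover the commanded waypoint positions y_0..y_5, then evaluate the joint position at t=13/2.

y_0=-2 y_1=4 y_2=-5 y_3=1 y_4=4 y_5=1
S(13/2) = 28147/6976

y_0 = S_0(0) = a_0 = -2
y_1 = S_1(0) = a_1 = 4
y_2 = S_2(0) = a_2 = -5
y_3 = S_3(0) = a_3 = 1
y_4 = S_4(0) = a_4 = 4
y_5 = S_4(3) = 1
t_q=13/2 is in segment 3 (τ=3/2); S_3(τ)=28147/6976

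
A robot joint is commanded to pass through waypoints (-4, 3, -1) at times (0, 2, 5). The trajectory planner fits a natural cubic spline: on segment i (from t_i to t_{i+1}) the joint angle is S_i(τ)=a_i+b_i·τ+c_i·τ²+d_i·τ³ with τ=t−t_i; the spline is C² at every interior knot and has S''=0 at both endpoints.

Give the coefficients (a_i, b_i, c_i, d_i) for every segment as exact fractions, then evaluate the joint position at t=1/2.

Δ: Δ0=7/2, Δ1=-4/3
row 1: diag=10, rhs=-29; c'=3/10, d'=-29/10
back: M1=-29/10
M: M0=0, M1=-29/10, M2=0
seg 0: a=-4, c=M0/2=0, d=(M1−M0)/(6·2)=-29/120, b=Δ0−h0·(2M0+M1)/6=67/15
seg 1: a=3, c=M1/2=-29/20, d=(M2−M1)/(6·3)=29/180, b=Δ1−h1·(2M1+M2)/6=47/30
t_q=1/2 → seg 0, τ=1/2; S=-4+67/15·τ+0·τ²+-29/120·τ³=-115/64

  seg 0: a=-4 b=67/15 c=0 d=-29/120
  seg 1: a=3 b=47/30 c=-29/20 d=29/180
S(1/2) = -115/64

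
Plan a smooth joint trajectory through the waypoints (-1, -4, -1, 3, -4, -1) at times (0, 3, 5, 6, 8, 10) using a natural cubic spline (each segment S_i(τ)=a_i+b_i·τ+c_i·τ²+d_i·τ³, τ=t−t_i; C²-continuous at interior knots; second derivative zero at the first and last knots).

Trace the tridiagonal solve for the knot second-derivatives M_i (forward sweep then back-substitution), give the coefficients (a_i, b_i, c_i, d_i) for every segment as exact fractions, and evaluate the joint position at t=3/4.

Δ: Δ0=-1, Δ1=3/2, Δ2=4, Δ3=-7/2, Δ4=3/2
row 1: diag=10, rhs=15; c'=1/5, d'=3/2
row 2: denom=6−2·1/5=28/5; d'=(15−2·3/2)/(28/5)=15/7
row 3: denom=6−1·5/28=163/28; d'=(-45−1·15/7)/(163/28)=-1320/163
row 4: denom=8−2·56/163=1192/163; d'=(30−2·-1320/163)/(1192/163)=3765/596
back: M4=3765/596
back: M3=-1320/163−56/163·3765/596=-1530/149
back: M2=15/7−5/28·-1530/149=1185/298
back: M1=3/2−1/5·1185/298=105/149
M: M0=0, M1=105/149, M2=1185/298, M3=-1530/149, M4=3765/596, M5=0
seg 0: a=-1, c=M0/2=0, d=(M1−M0)/(6·3)=35/894, b=Δ0−h0·(2M0+M1)/6=-403/298
seg 1: a=-4, c=M1/2=105/298, d=(M2−M1)/(6·2)=325/1192, b=Δ1−h1·(2M1+M2)/6=-44/149
seg 2: a=-1, c=M2/2=1185/596, d=(M3−M2)/(6·1)=-1415/596, b=Δ2−h2·(2M2+M3)/6=1307/298
seg 3: a=3, c=M3/2=-765/149, d=(M4−M3)/(6·2)=3295/2384, b=Δ3−h3·(2M3+M4)/6=739/596
seg 4: a=-4, c=M4/2=3765/1192, d=(M5−M4)/(6·2)=-1255/2384, b=Δ4−h4·(2M4+M5)/6=-404/149
t_q=3/4 → seg 0, τ=3/4; S=-1+-403/298·τ+0·τ²+35/894·τ³=-38101/19072

  seg 0: a=-1 b=-403/298 c=0 d=35/894
  seg 1: a=-4 b=-44/149 c=105/298 d=325/1192
  seg 2: a=-1 b=1307/298 c=1185/596 d=-1415/596
  seg 3: a=3 b=739/596 c=-765/149 d=3295/2384
  seg 4: a=-4 b=-404/149 c=3765/1192 d=-1255/2384
S(3/4) = -38101/19072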